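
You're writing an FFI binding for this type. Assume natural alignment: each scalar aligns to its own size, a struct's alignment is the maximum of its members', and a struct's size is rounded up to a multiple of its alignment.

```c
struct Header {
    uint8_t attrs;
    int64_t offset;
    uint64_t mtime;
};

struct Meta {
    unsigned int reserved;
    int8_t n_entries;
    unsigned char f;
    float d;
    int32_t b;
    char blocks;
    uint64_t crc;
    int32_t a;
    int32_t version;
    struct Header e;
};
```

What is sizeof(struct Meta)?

Header: 0..1  attrs  (1B, 1-aligned); 1..8  -- padding (7B); 8..16  offset  (8B, 8-aligned); 16..24  mtime  (8B, 8-aligned); sizeof = 24, alignof = 8
0..4  reserved  (4B, 4-aligned)
4..5  n_entries  (1B, 1-aligned)
5..6  f  (1B, 1-aligned)
6..8  -- padding (2B)
8..12  d  (4B, 4-aligned)
12..16  b  (4B, 4-aligned)
16..17  blocks  (1B, 1-aligned)
17..24  -- padding (7B)
24..32  crc  (8B, 8-aligned)
32..36  a  (4B, 4-aligned)
36..40  version  (4B, 4-aligned)
40..64  e  (24B, 8-aligned)
sizeof = 64, alignof = 8

64 bytes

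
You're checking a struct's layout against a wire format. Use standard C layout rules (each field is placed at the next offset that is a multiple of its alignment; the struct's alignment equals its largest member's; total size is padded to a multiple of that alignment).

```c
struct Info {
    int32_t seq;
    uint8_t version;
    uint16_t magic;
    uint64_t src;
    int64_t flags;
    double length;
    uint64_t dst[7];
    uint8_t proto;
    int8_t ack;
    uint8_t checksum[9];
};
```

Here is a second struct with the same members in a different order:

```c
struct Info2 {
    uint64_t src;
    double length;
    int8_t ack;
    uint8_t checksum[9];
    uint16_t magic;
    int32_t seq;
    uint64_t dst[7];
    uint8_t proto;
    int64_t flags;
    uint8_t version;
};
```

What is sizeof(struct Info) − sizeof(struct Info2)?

-8

@0: seq [4B, align 4] → 4
@4: version [1B, align 1] → 5
+1 pad (align 2)
@6: magic [2B, align 2] → 8
@8: src [8B, align 8] → 16
@16: flags [8B, align 8] → 24
@24: length [8B, align 8] → 32
@32: dst [56B, align 8] → 88
@88: proto [1B, align 1] → 89
@89: ack [1B, align 1] → 90
@90: checksum [9B, align 1] → 99
+5 tail pad (align 8)
size 104, align 8
— Info2 —
@0: src [8B, align 8] → 8
@8: length [8B, align 8] → 16
@16: ack [1B, align 1] → 17
@17: checksum [9B, align 1] → 26
@26: magic [2B, align 2] → 28
@28: seq [4B, align 4] → 32
@32: dst [56B, align 8] → 88
@88: proto [1B, align 1] → 89
+7 pad (align 8)
@96: flags [8B, align 8] → 104
@104: version [1B, align 1] → 105
+7 tail pad (align 8)
size 112, align 8
104 − 112 = -8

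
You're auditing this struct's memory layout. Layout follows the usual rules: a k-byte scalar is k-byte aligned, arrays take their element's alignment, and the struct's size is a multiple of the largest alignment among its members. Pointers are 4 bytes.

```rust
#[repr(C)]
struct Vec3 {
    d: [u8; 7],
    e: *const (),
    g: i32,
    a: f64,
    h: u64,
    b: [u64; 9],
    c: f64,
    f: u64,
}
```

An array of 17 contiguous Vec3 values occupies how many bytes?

@0: d [7B, align 1] → 7
+1 pad (align 4)
@8: e [4B, align 4] → 12
@12: g [4B, align 4] → 16
@16: a [8B, align 8] → 24
@24: h [8B, align 8] → 32
@32: b [72B, align 8] → 104
@104: c [8B, align 8] → 112
@112: f [8B, align 8] → 120
size 120, align 8
array of 17: 17 × 120 = 2040

2040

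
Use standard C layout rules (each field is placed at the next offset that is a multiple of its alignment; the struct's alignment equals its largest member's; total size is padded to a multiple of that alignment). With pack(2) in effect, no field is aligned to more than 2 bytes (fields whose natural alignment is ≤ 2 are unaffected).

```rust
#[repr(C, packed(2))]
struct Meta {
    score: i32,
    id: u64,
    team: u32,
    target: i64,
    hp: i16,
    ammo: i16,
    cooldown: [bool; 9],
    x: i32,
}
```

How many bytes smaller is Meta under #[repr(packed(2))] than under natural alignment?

natural layout:
  score at 0 (size 4, align 4) → ends 4
  pad 4 to align 8 for id
  id at 8 (size 8, align 8) → ends 16
  team at 16 (size 4, align 4) → ends 20
  pad 4 to align 8 for target
  target at 24 (size 8, align 8) → ends 32
  hp at 32 (size 2, align 2) → ends 34
  ammo at 34 (size 2, align 2) → ends 36
  cooldown at 36 (size 9, align 1) → ends 45
  pad 3 to align 4 for x
  x at 48 (size 4, align 4) → ends 52
  tail pad 4 to reach multiple of 8
  total 56 bytes, alignment 8
packed(2) layout:
  score at 0 (size 4, align 2) → ends 4
  id at 4 (size 8, align 2) → ends 12
  team at 12 (size 4, align 2) → ends 16
  target at 16 (size 8, align 2) → ends 24
  hp at 24 (size 2, align 2) → ends 26
  ammo at 26 (size 2, align 2) → ends 28
  cooldown at 28 (size 9, align 1) → ends 37
  pad 1 to align 2 for x
  x at 38 (size 4, align 2) → ends 42
  total 42 bytes, alignment 2
56 − 42 = 14

14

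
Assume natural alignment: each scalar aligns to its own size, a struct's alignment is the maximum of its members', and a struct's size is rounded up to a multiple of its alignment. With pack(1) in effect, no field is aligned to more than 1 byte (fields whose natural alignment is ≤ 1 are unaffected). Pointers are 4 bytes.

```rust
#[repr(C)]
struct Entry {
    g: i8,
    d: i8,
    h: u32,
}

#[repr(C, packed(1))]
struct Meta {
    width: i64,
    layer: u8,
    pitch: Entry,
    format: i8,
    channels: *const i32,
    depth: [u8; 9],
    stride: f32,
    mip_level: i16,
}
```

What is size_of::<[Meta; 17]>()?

Entry: @0: g [1B, align 1] → 1; @1: d [1B, align 1] → 2; +2 pad (align 4); @4: h [4B, align 4] → 8; size 8, align 4
@0: width [8B, align 1] → 8
@8: layer [1B, align 1] → 9
@9: pitch [8B, align 1] → 17
@17: format [1B, align 1] → 18
@18: channels [4B, align 1] → 22
@22: depth [9B, align 1] → 31
@31: stride [4B, align 1] → 35
@35: mip_level [2B, align 1] → 37
size 37, align 1
array of 17: 17 × 37 = 629

629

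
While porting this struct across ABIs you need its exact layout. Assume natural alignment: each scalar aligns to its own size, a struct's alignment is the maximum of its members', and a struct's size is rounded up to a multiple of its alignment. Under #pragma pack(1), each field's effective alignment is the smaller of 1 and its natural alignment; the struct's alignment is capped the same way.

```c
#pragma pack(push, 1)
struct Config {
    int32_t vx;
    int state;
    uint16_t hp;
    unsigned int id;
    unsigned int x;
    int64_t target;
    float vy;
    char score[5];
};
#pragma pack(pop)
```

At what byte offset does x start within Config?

0..4  vx  (4B, 1-aligned)
4..8  state  (4B, 1-aligned)
8..10  hp  (2B, 1-aligned)
10..14  id  (4B, 1-aligned)
14..18  x  (4B, 1-aligned)

14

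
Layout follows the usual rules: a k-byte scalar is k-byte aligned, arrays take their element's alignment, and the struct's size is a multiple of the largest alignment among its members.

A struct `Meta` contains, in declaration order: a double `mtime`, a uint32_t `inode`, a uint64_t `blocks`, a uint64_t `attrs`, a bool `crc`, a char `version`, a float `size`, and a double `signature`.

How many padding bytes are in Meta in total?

6

mtime at 0 (size 8, align 8) → ends 8
inode at 8 (size 4, align 4) → ends 12
pad 4 to align 8 for blocks
blocks at 16 (size 8, align 8) → ends 24
attrs at 24 (size 8, align 8) → ends 32
crc at 32 (size 1, align 1) → ends 33
version at 33 (size 1, align 1) → ends 34
pad 2 to align 4 for size
size at 36 (size 4, align 4) → ends 40
signature at 40 (size 8, align 8) → ends 48
total 48 bytes, alignment 8
data bytes 42, size 48 → padding 6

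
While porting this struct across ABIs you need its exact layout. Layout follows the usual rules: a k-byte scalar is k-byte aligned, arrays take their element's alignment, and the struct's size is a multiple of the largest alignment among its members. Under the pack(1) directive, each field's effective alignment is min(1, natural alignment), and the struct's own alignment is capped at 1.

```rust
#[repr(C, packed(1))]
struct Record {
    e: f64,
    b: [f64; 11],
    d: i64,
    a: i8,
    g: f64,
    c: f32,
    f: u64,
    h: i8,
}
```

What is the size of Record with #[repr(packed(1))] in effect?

0..8  e  (8B, 1-aligned)
8..96  b  (88B, 1-aligned)
96..104  d  (8B, 1-aligned)
104..105  a  (1B, 1-aligned)
105..113  g  (8B, 1-aligned)
113..117  c  (4B, 1-aligned)
117..125  f  (8B, 1-aligned)
125..126  h  (1B, 1-aligned)
sizeof = 126, alignof = 1

126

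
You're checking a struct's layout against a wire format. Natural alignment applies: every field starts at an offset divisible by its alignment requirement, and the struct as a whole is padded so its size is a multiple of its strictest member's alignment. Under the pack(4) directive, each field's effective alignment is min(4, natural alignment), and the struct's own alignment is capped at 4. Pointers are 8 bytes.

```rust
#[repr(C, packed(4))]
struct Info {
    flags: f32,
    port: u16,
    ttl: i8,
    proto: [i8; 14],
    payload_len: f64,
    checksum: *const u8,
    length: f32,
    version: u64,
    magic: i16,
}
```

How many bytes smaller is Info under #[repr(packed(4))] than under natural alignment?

8

natural layout:
  flags at 0 (size 4, align 4) → ends 4
  port at 4 (size 2, align 2) → ends 6
  ttl at 6 (size 1, align 1) → ends 7
  proto at 7 (size 14, align 1) → ends 21
  pad 3 to align 8 for payload_len
  payload_len at 24 (size 8, align 8) → ends 32
  checksum at 32 (size 8, align 8) → ends 40
  length at 40 (size 4, align 4) → ends 44
  pad 4 to align 8 for version
  version at 48 (size 8, align 8) → ends 56
  magic at 56 (size 2, align 2) → ends 58
  tail pad 6 to reach multiple of 8
  total 64 bytes, alignment 8
packed(4) layout:
  flags at 0 (size 4, align 4) → ends 4
  port at 4 (size 2, align 2) → ends 6
  ttl at 6 (size 1, align 1) → ends 7
  proto at 7 (size 14, align 1) → ends 21
  pad 3 to align 4 for payload_len
  payload_len at 24 (size 8, align 4) → ends 32
  checksum at 32 (size 8, align 4) → ends 40
  length at 40 (size 4, align 4) → ends 44
  version at 44 (size 8, align 4) → ends 52
  magic at 52 (size 2, align 2) → ends 54
  tail pad 2 to reach multiple of 4
  total 56 bytes, alignment 4
64 − 56 = 8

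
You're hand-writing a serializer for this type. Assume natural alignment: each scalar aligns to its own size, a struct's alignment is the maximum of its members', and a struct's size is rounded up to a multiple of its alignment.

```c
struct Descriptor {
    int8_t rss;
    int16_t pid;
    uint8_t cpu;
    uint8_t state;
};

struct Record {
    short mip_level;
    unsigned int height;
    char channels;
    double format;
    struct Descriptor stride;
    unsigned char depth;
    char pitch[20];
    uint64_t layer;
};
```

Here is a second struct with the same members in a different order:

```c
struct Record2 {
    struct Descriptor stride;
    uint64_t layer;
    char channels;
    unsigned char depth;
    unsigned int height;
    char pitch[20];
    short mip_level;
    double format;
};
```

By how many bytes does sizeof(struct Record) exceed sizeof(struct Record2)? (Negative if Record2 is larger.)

8

Descriptor: 0..1  rss  (1B, 1-aligned); 1..2  -- padding (1B); 2..4  pid  (2B, 2-aligned); 4..5  cpu  (1B, 1-aligned); 5..6  state  (1B, 1-aligned); sizeof = 6, alignof = 2
0..2  mip_level  (2B, 2-aligned)
2..4  -- padding (2B)
4..8  height  (4B, 4-aligned)
8..9  channels  (1B, 1-aligned)
9..16  -- padding (7B)
16..24  format  (8B, 8-aligned)
24..30  stride  (6B, 2-aligned)
30..31  depth  (1B, 1-aligned)
31..51  pitch  (20B, 1-aligned)
51..56  -- padding (5B)
56..64  layer  (8B, 8-aligned)
sizeof = 64, alignof = 8
— Record2 —
0..6  stride  (6B, 2-aligned)
6..8  -- padding (2B)
8..16  layer  (8B, 8-aligned)
16..17  channels  (1B, 1-aligned)
17..18  depth  (1B, 1-aligned)
18..20  -- padding (2B)
20..24  height  (4B, 4-aligned)
24..44  pitch  (20B, 1-aligned)
44..46  mip_level  (2B, 2-aligned)
46..48  -- padding (2B)
48..56  format  (8B, 8-aligned)
sizeof = 56, alignof = 8
64 − 56 = 8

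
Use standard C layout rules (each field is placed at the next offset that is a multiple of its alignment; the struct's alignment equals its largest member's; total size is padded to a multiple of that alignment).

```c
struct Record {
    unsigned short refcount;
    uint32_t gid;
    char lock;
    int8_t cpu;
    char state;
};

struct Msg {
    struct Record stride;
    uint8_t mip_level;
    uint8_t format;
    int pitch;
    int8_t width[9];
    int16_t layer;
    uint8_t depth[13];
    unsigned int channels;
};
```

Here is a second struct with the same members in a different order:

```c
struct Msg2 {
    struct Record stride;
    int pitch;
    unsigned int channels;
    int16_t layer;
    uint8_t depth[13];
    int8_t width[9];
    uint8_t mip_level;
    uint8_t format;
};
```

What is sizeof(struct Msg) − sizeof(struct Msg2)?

Record: refcount at 0 (size 2, align 2) → ends 2; pad 2 to align 4 for gid; gid at 4 (size 4, align 4) → ends 8; lock at 8 (size 1, align 1) → ends 9; cpu at 9 (size 1, align 1) → ends 10; state at 10 (size 1, align 1) → ends 11; tail pad 1 to reach multiple of 4; total 12 bytes, alignment 4
stride at 0 (size 12, align 4) → ends 12
mip_level at 12 (size 1, align 1) → ends 13
format at 13 (size 1, align 1) → ends 14
pad 2 to align 4 for pitch
pitch at 16 (size 4, align 4) → ends 20
width at 20 (size 9, align 1) → ends 29
pad 1 to align 2 for layer
layer at 30 (size 2, align 2) → ends 32
depth at 32 (size 13, align 1) → ends 45
pad 3 to align 4 for channels
channels at 48 (size 4, align 4) → ends 52
total 52 bytes, alignment 4
— Msg2 —
stride at 0 (size 12, align 4) → ends 12
pitch at 12 (size 4, align 4) → ends 16
channels at 16 (size 4, align 4) → ends 20
layer at 20 (size 2, align 2) → ends 22
depth at 22 (size 13, align 1) → ends 35
width at 35 (size 9, align 1) → ends 44
mip_level at 44 (size 1, align 1) → ends 45
format at 45 (size 1, align 1) → ends 46
tail pad 2 to reach multiple of 4
total 48 bytes, alignment 4
52 − 48 = 4

4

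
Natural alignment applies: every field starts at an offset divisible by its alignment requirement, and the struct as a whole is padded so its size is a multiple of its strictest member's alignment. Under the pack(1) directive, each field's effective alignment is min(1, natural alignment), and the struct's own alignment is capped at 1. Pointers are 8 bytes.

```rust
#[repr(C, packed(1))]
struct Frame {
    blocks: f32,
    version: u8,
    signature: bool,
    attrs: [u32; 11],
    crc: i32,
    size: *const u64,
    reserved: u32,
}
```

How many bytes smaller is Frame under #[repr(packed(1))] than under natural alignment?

natural layout:
  0..4  blocks  (4B, 4-aligned)
  4..5  version  (1B, 1-aligned)
  5..6  signature  (1B, 1-aligned)
  6..8  -- padding (2B)
  8..52  attrs  (44B, 4-aligned)
  52..56  crc  (4B, 4-aligned)
  56..64  size  (8B, 8-aligned)
  64..68  reserved  (4B, 4-aligned)
  68..72  -- tail padding (4B)
  sizeof = 72, alignof = 8
packed(1) layout:
  0..4  blocks  (4B, 1-aligned)
  4..5  version  (1B, 1-aligned)
  5..6  signature  (1B, 1-aligned)
  6..50  attrs  (44B, 1-aligned)
  50..54  crc  (4B, 1-aligned)
  54..62  size  (8B, 1-aligned)
  62..66  reserved  (4B, 1-aligned)
  sizeof = 66, alignof = 1
72 − 66 = 6

6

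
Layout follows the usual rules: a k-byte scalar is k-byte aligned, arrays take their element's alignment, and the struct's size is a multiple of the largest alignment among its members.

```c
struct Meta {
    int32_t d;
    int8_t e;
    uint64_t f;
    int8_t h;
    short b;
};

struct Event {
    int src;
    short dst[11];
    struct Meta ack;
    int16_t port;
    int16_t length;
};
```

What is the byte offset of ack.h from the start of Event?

Meta: d at 0 (size 4, align 4) → ends 4; e at 4 (size 1, align 1) → ends 5; pad 3 to align 8 for f; f at 8 (size 8, align 8) → ends 16; h at 16 (size 1, align 1) → ends 17; pad 1 to align 2 for b; b at 18 (size 2, align 2) → ends 20; tail pad 4 to reach multiple of 8; total 24 bytes, alignment 8
src at 0 (size 4, align 4) → ends 4
dst at 4 (size 22, align 2) → ends 26
pad 6 to align 8 for ack
ack at 32 (size 24, align 8) → ends 56
within Meta: h at 16
32 + 16 = 48

48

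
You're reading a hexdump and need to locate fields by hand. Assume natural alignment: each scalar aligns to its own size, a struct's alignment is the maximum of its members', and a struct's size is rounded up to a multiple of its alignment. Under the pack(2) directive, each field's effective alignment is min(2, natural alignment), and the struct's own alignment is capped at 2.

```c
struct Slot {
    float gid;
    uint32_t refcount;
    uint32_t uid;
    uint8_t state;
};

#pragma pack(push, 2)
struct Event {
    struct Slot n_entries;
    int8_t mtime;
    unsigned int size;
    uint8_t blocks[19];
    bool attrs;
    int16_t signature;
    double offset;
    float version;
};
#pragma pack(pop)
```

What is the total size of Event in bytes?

56

Slot: 0..4  gid  (4B, 4-aligned); 4..8  refcount  (4B, 4-aligned); 8..12  uid  (4B, 4-aligned); 12..13  state  (1B, 1-aligned); 13..16  -- tail padding (3B); sizeof = 16, alignof = 4
0..16  n_entries  (16B, 2-aligned)
16..17  mtime  (1B, 1-aligned)
17..18  -- padding (1B)
18..22  size  (4B, 2-aligned)
22..41  blocks  (19B, 1-aligned)
41..42  attrs  (1B, 1-aligned)
42..44  signature  (2B, 2-aligned)
44..52  offset  (8B, 2-aligned)
52..56  version  (4B, 2-aligned)
sizeof = 56, alignof = 2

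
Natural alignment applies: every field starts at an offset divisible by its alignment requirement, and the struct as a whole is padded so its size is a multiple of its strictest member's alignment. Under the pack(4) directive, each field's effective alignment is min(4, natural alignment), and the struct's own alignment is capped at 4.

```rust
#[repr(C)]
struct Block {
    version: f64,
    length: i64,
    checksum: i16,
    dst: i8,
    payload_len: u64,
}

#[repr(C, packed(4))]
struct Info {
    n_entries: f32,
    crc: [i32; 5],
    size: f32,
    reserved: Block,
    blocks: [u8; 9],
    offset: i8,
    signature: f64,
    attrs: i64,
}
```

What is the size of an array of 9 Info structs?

Block: @0: version [8B, align 8] → 8; @8: length [8B, align 8] → 16; @16: checksum [2B, align 2] → 18; @18: dst [1B, align 1] → 19; +5 pad (align 8); @24: payload_len [8B, align 8] → 32; size 32, align 8
@0: n_entries [4B, align 4] → 4
@4: crc [20B, align 4] → 24
@24: size [4B, align 4] → 28
@28: reserved [32B, align 4] → 60
@60: blocks [9B, align 1] → 69
@69: offset [1B, align 1] → 70
+2 pad (align 4)
@72: signature [8B, align 4] → 80
@80: attrs [8B, align 4] → 88
size 88, align 4
array of 9: 9 × 88 = 792

792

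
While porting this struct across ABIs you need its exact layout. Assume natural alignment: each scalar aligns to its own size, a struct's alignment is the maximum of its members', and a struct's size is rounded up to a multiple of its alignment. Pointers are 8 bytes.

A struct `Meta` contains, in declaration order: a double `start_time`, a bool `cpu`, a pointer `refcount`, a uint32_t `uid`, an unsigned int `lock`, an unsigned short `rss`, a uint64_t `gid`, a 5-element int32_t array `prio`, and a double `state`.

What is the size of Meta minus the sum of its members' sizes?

17

@0: start_time [8B, align 8] → 8
@8: cpu [1B, align 1] → 9
+7 pad (align 8)
@16: refcount [8B, align 8] → 24
@24: uid [4B, align 4] → 28
@28: lock [4B, align 4] → 32
@32: rss [2B, align 2] → 34
+6 pad (align 8)
@40: gid [8B, align 8] → 48
@48: prio [20B, align 4] → 68
+4 pad (align 8)
@72: state [8B, align 8] → 80
size 80, align 8
data bytes 63, size 80 → padding 17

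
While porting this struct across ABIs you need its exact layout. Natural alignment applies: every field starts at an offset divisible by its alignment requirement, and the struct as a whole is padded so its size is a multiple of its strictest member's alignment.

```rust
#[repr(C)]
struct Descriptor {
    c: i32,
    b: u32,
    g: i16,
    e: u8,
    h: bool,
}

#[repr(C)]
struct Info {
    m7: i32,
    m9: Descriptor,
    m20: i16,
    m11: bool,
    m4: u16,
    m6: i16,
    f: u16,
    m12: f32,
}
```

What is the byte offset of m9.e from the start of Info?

14

Descriptor: c at 0 (size 4, align 4) → ends 4; b at 4 (size 4, align 4) → ends 8; g at 8 (size 2, align 2) → ends 10; e at 10 (size 1, align 1) → ends 11; h at 11 (size 1, align 1) → ends 12; total 12 bytes, alignment 4
m7 at 0 (size 4, align 4) → ends 4
m9 at 4 (size 12, align 4) → ends 16
within Descriptor: e at 10
4 + 10 = 14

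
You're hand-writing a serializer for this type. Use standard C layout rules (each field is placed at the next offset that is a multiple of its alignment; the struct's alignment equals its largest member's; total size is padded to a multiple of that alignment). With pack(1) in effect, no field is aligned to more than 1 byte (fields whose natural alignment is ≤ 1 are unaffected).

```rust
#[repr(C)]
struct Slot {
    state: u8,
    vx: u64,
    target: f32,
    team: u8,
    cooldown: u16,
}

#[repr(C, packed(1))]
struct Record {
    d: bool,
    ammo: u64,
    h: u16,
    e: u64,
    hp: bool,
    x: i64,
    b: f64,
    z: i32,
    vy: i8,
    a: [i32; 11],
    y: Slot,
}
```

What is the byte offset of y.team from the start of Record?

Slot: 0..1  state  (1B, 1-aligned); 1..8  -- padding (7B); 8..16  vx  (8B, 8-aligned); 16..20  target  (4B, 4-aligned); 20..21  team  (1B, 1-aligned); 21..22  -- padding (1B); 22..24  cooldown  (2B, 2-aligned); sizeof = 24, alignof = 8
0..1  d  (1B, 1-aligned)
1..9  ammo  (8B, 1-aligned)
9..11  h  (2B, 1-aligned)
11..19  e  (8B, 1-aligned)
19..20  hp  (1B, 1-aligned)
20..28  x  (8B, 1-aligned)
28..36  b  (8B, 1-aligned)
36..40  z  (4B, 1-aligned)
40..41  vy  (1B, 1-aligned)
41..85  a  (44B, 1-aligned)
85..109  y  (24B, 1-aligned)
within Slot: team at 20
85 + 20 = 105

105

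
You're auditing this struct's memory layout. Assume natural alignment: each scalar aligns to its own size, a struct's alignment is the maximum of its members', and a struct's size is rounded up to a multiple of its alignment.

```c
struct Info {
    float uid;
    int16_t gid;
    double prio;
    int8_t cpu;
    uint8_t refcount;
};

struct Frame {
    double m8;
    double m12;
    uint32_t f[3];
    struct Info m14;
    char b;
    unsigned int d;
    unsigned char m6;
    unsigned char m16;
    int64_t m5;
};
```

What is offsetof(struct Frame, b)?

56

Info: uid at 0 (size 4, align 4) → ends 4; gid at 4 (size 2, align 2) → ends 6; pad 2 to align 8 for prio; prio at 8 (size 8, align 8) → ends 16; cpu at 16 (size 1, align 1) → ends 17; refcount at 17 (size 1, align 1) → ends 18; tail pad 6 to reach multiple of 8; total 24 bytes, alignment 8
m8 at 0 (size 8, align 8) → ends 8
m12 at 8 (size 8, align 8) → ends 16
f at 16 (size 12, align 4) → ends 28
pad 4 to align 8 for m14
m14 at 32 (size 24, align 8) → ends 56
b at 56 (size 1, align 1) → ends 57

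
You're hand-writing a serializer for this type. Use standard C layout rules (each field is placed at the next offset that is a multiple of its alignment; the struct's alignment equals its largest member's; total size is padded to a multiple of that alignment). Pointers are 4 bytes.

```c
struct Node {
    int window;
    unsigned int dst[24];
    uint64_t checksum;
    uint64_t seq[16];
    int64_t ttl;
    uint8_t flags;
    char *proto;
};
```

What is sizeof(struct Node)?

window at 0 (size 4, align 4) → ends 4
dst at 4 (size 96, align 4) → ends 100
pad 4 to align 8 for checksum
checksum at 104 (size 8, align 8) → ends 112
seq at 112 (size 128, align 8) → ends 240
ttl at 240 (size 8, align 8) → ends 248
flags at 248 (size 1, align 1) → ends 249
pad 3 to align 4 for proto
proto at 252 (size 4, align 4) → ends 256
total 256 bytes, alignment 8

256 bytes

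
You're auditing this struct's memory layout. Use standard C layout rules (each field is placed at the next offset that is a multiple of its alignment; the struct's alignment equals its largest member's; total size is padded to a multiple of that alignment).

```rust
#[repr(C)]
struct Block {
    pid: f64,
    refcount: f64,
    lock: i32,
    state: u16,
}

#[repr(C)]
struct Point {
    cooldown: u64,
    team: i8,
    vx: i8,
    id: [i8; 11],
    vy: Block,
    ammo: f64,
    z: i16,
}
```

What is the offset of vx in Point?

Block: @0: pid [8B, align 8] → 8; @8: refcount [8B, align 8] → 16; @16: lock [4B, align 4] → 20; @20: state [2B, align 2] → 22; +2 tail pad (align 8); size 24, align 8
@0: cooldown [8B, align 8] → 8
@8: team [1B, align 1] → 9
@9: vx [1B, align 1] → 10

9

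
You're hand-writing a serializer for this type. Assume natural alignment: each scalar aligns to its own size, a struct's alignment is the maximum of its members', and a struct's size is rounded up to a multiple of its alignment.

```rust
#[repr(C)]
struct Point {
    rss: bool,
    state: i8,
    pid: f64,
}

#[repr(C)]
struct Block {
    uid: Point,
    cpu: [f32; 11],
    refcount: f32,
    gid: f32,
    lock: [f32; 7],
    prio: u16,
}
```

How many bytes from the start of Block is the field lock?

Point: @0: rss [1B, align 1] → 1; @1: state [1B, align 1] → 2; +6 pad (align 8); @8: pid [8B, align 8] → 16; size 16, align 8
@0: uid [16B, align 8] → 16
@16: cpu [44B, align 4] → 60
@60: refcount [4B, align 4] → 64
@64: gid [4B, align 4] → 68
@68: lock [28B, align 4] → 96

68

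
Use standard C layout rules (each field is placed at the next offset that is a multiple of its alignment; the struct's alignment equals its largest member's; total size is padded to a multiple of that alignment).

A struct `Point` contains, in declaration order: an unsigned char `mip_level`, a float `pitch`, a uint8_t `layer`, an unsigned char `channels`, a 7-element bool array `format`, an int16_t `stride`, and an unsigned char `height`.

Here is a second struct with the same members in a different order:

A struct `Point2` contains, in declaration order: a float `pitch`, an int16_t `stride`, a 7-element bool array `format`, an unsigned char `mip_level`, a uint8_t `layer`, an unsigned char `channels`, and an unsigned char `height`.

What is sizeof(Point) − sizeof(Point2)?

mip_level at 0 (size 1, align 1) → ends 1
pad 3 to align 4 for pitch
pitch at 4 (size 4, align 4) → ends 8
layer at 8 (size 1, align 1) → ends 9
channels at 9 (size 1, align 1) → ends 10
format at 10 (size 7, align 1) → ends 17
pad 1 to align 2 for stride
stride at 18 (size 2, align 2) → ends 20
height at 20 (size 1, align 1) → ends 21
tail pad 3 to reach multiple of 4
total 24 bytes, alignment 4
— Point2 —
pitch at 0 (size 4, align 4) → ends 4
stride at 4 (size 2, align 2) → ends 6
format at 6 (size 7, align 1) → ends 13
mip_level at 13 (size 1, align 1) → ends 14
layer at 14 (size 1, align 1) → ends 15
channels at 15 (size 1, align 1) → ends 16
height at 16 (size 1, align 1) → ends 17
tail pad 3 to reach multiple of 4
total 20 bytes, alignment 4
24 − 20 = 4

4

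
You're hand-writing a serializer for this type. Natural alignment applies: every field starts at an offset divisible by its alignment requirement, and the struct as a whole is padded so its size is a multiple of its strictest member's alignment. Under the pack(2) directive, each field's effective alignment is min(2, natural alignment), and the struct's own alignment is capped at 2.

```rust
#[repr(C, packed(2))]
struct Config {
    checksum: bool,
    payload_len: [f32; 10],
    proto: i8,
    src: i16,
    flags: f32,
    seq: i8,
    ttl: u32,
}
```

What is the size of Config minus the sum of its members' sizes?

@0: checksum [1B, align 1] → 1
+1 pad (align 2)
@2: payload_len [40B, align 2] → 42
@42: proto [1B, align 1] → 43
+1 pad (align 2)
@44: src [2B, align 2] → 46
@46: flags [4B, align 2] → 50
@50: seq [1B, align 1] → 51
+1 pad (align 2)
@52: ttl [4B, align 2] → 56
size 56, align 2
data bytes 53, size 56 → padding 3

3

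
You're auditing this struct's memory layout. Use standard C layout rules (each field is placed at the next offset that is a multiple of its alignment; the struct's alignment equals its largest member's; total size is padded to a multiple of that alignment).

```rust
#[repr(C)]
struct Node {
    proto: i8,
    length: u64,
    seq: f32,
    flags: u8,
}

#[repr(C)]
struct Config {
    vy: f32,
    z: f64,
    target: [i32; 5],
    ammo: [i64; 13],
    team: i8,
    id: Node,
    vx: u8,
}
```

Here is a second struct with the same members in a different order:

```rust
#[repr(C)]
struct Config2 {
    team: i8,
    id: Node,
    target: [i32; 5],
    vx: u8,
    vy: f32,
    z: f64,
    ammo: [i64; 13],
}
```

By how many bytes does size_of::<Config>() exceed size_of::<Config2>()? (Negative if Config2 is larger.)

8

Node: @0: proto [1B, align 1] → 1; +7 pad (align 8); @8: length [8B, align 8] → 16; @16: seq [4B, align 4] → 20; @20: flags [1B, align 1] → 21; +3 tail pad (align 8); size 24, align 8
@0: vy [4B, align 4] → 4
+4 pad (align 8)
@8: z [8B, align 8] → 16
@16: target [20B, align 4] → 36
+4 pad (align 8)
@40: ammo [104B, align 8] → 144
@144: team [1B, align 1] → 145
+7 pad (align 8)
@152: id [24B, align 8] → 176
@176: vx [1B, align 1] → 177
+7 tail pad (align 8)
size 184, align 8
— Config2 —
@0: team [1B, align 1] → 1
+7 pad (align 8)
@8: id [24B, align 8] → 32
@32: target [20B, align 4] → 52
@52: vx [1B, align 1] → 53
+3 pad (align 4)
@56: vy [4B, align 4] → 60
+4 pad (align 8)
@64: z [8B, align 8] → 72
@72: ammo [104B, align 8] → 176
size 176, align 8
184 − 176 = 8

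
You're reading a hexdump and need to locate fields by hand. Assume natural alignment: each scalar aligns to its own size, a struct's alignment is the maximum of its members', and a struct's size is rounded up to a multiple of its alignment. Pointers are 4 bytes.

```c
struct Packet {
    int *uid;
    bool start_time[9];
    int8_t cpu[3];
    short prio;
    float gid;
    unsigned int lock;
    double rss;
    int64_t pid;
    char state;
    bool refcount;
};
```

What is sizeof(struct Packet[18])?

1008

@0: uid [4B, align 4] → 4
@4: start_time [9B, align 1] → 13
@13: cpu [3B, align 1] → 16
@16: prio [2B, align 2] → 18
+2 pad (align 4)
@20: gid [4B, align 4] → 24
@24: lock [4B, align 4] → 28
+4 pad (align 8)
@32: rss [8B, align 8] → 40
@40: pid [8B, align 8] → 48
@48: state [1B, align 1] → 49
@49: refcount [1B, align 1] → 50
+6 tail pad (align 8)
size 56, align 8
array of 18: 18 × 56 = 1008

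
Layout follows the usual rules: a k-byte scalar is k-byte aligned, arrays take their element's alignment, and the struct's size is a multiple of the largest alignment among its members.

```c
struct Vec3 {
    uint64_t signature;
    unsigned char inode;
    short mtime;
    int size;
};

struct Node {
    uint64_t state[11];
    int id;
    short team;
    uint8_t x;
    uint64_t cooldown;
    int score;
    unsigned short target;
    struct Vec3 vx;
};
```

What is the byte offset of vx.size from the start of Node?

124

Vec3: @0: signature [8B, align 8] → 8; @8: inode [1B, align 1] → 9; +1 pad (align 2); @10: mtime [2B, align 2] → 12; @12: size [4B, align 4] → 16; size 16, align 8
@0: state [88B, align 8] → 88
@88: id [4B, align 4] → 92
@92: team [2B, align 2] → 94
@94: x [1B, align 1] → 95
+1 pad (align 8)
@96: cooldown [8B, align 8] → 104
@104: score [4B, align 4] → 108
@108: target [2B, align 2] → 110
+2 pad (align 8)
@112: vx [16B, align 8] → 128
within Vec3: size at 12
112 + 12 = 124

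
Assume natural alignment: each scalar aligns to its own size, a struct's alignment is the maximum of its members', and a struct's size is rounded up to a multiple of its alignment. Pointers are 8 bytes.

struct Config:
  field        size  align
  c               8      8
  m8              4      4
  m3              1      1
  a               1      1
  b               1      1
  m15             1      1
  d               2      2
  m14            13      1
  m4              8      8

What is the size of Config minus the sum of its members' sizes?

@0: c [8B, align 8] → 8
@8: m8 [4B, align 4] → 12
@12: m3 [1B, align 1] → 13
@13: a [1B, align 1] → 14
@14: b [1B, align 1] → 15
@15: m15 [1B, align 1] → 16
@16: d [2B, align 2] → 18
@18: m14 [13B, align 1] → 31
+1 pad (align 8)
@32: m4 [8B, align 8] → 40
size 40, align 8
data bytes 39, size 40 → padding 1

1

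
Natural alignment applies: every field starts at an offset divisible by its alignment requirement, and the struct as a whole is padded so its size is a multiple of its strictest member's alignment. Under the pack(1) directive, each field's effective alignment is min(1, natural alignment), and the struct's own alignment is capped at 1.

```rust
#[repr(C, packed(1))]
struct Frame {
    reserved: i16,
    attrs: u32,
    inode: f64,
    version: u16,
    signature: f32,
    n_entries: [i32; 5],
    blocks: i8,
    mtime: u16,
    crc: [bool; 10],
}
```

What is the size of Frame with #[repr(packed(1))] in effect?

53

reserved at 0 (size 2, align 1) → ends 2
attrs at 2 (size 4, align 1) → ends 6
inode at 6 (size 8, align 1) → ends 14
version at 14 (size 2, align 1) → ends 16
signature at 16 (size 4, align 1) → ends 20
n_entries at 20 (size 20, align 1) → ends 40
blocks at 40 (size 1, align 1) → ends 41
mtime at 41 (size 2, align 1) → ends 43
crc at 43 (size 10, align 1) → ends 53
total 53 bytes, alignment 1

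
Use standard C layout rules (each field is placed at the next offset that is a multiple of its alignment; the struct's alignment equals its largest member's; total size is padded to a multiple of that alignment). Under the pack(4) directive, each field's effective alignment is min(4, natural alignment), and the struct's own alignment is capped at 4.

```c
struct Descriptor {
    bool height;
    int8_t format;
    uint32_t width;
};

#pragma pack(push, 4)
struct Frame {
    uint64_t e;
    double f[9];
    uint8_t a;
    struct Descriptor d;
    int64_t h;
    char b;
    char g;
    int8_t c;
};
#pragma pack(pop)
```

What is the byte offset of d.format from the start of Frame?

85

Descriptor: height at 0 (size 1, align 1) → ends 1; format at 1 (size 1, align 1) → ends 2; pad 2 to align 4 for width; width at 4 (size 4, align 4) → ends 8; total 8 bytes, alignment 4
e at 0 (size 8, align 4) → ends 8
f at 8 (size 72, align 4) → ends 80
a at 80 (size 1, align 1) → ends 81
pad 3 to align 4 for d
d at 84 (size 8, align 4) → ends 92
within Descriptor: format at 1
84 + 1 = 85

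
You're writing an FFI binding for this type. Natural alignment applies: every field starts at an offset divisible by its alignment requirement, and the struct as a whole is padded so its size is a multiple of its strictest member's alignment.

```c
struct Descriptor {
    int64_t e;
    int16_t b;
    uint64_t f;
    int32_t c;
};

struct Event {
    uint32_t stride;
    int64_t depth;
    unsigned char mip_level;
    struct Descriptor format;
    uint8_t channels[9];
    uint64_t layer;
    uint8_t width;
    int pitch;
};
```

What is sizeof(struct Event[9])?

792

Descriptor: @0: e [8B, align 8] → 8; @8: b [2B, align 2] → 10; +6 pad (align 8); @16: f [8B, align 8] → 24; @24: c [4B, align 4] → 28; +4 tail pad (align 8); size 32, align 8
@0: stride [4B, align 4] → 4
+4 pad (align 8)
@8: depth [8B, align 8] → 16
@16: mip_level [1B, align 1] → 17
+7 pad (align 8)
@24: format [32B, align 8] → 56
@56: channels [9B, align 1] → 65
+7 pad (align 8)
@72: layer [8B, align 8] → 80
@80: width [1B, align 1] → 81
+3 pad (align 4)
@84: pitch [4B, align 4] → 88
size 88, align 8
array of 9: 9 × 88 = 792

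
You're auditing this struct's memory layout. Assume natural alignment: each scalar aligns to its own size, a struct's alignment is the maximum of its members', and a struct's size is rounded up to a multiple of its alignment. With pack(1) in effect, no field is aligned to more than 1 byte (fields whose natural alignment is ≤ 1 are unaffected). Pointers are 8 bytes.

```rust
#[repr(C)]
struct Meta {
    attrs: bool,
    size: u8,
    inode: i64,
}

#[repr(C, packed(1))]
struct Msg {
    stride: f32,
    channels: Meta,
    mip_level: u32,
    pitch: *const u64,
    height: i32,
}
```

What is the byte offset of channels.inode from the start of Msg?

12

Meta: 0..1  attrs  (1B, 1-aligned); 1..2  size  (1B, 1-aligned); 2..8  -- padding (6B); 8..16  inode  (8B, 8-aligned); sizeof = 16, alignof = 8
0..4  stride  (4B, 1-aligned)
4..20  channels  (16B, 1-aligned)
within Meta: inode at 8
4 + 8 = 12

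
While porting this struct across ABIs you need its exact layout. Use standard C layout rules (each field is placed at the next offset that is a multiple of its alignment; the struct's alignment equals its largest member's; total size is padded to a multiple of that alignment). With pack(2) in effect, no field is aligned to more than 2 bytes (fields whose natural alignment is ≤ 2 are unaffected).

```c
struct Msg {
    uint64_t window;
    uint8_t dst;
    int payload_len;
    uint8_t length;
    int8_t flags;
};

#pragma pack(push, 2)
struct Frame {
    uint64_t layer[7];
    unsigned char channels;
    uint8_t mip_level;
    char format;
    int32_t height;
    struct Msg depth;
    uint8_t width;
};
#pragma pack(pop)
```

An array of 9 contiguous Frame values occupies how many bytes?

810

Msg: @0: window [8B, align 8] → 8; @8: dst [1B, align 1] → 9; +3 pad (align 4); @12: payload_len [4B, align 4] → 16; @16: length [1B, align 1] → 17; @17: flags [1B, align 1] → 18; +6 tail pad (align 8); size 24, align 8
@0: layer [56B, align 2] → 56
@56: channels [1B, align 1] → 57
@57: mip_level [1B, align 1] → 58
@58: format [1B, align 1] → 59
+1 pad (align 2)
@60: height [4B, align 2] → 64
@64: depth [24B, align 2] → 88
@88: width [1B, align 1] → 89
+1 tail pad (align 2)
size 90, align 2
array of 9: 9 × 90 = 810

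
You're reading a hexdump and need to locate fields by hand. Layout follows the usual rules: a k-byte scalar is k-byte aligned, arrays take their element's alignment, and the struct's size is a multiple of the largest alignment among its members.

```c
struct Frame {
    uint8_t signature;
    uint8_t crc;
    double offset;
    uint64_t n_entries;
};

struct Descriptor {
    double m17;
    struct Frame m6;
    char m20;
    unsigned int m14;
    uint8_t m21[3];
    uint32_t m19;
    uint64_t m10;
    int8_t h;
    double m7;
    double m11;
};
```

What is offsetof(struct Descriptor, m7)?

Frame: 0..1  signature  (1B, 1-aligned); 1..2  crc  (1B, 1-aligned); 2..8  -- padding (6B); 8..16  offset  (8B, 8-aligned); 16..24  n_entries  (8B, 8-aligned); sizeof = 24, alignof = 8
0..8  m17  (8B, 8-aligned)
8..32  m6  (24B, 8-aligned)
32..33  m20  (1B, 1-aligned)
33..36  -- padding (3B)
36..40  m14  (4B, 4-aligned)
40..43  m21  (3B, 1-aligned)
43..44  -- padding (1B)
44..48  m19  (4B, 4-aligned)
48..56  m10  (8B, 8-aligned)
56..57  h  (1B, 1-aligned)
57..64  -- padding (7B)
64..72  m7  (8B, 8-aligned)

64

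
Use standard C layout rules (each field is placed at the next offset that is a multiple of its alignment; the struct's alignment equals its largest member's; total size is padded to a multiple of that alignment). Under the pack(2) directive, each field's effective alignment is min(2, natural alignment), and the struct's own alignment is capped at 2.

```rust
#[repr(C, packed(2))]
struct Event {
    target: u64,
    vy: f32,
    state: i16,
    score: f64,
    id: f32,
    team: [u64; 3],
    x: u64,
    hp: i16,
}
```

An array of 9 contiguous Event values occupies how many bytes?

540

target at 0 (size 8, align 2) → ends 8
vy at 8 (size 4, align 2) → ends 12
state at 12 (size 2, align 2) → ends 14
score at 14 (size 8, align 2) → ends 22
id at 22 (size 4, align 2) → ends 26
team at 26 (size 24, align 2) → ends 50
x at 50 (size 8, align 2) → ends 58
hp at 58 (size 2, align 2) → ends 60
total 60 bytes, alignment 2
array of 9: 9 × 60 = 540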